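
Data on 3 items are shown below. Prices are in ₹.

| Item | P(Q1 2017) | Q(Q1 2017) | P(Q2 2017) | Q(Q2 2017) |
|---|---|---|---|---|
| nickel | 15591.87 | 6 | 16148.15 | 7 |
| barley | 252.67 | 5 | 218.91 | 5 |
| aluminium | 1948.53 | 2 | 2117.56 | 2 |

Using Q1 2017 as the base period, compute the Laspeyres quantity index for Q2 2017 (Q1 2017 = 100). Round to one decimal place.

115.8

Laspeyres quantity index uses base-period prices as weights.
ΣP(Q1 2017)·Q(Q2 2017) = 15591.87×7 + 252.67×5 + 1948.53×2 = 109143.09 + 1263.35 + 3897.06 = 114303.5
ΣP(Q1 2017)·Q(Q1 2017) = 15591.87×6 + 252.67×5 + 1948.53×2 = 93551.22 + 1263.35 + 3897.06 = 98711.63
Index = 114303.5 / 98711.63 × 100 = 115.7954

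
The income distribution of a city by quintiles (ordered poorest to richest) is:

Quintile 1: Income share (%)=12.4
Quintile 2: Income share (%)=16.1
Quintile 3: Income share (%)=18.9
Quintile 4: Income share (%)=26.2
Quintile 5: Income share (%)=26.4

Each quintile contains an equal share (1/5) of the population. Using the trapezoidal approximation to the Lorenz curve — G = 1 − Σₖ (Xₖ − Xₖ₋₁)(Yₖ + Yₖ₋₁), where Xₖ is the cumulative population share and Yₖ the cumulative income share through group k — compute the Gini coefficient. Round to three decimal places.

Cumulative income shares Yₖ: 0.1240, 0.2850, 0.4740, 0.7360, 1.0000
Σ (Xₖ−Xₖ₋₁)(Yₖ+Yₖ₋₁) = (1/5)(0.1240+0.0000) + (1/5)(0.2850+0.1240) + (1/5)(0.4740+0.2850) + (1/5)(0.7360+0.4740) + (1/5)(1.0000+0.7360)
  = 0.0248 + 0.0818 + 0.1518 + 0.2420 + 0.3472 = 0.8476
G = 1 − 0.8476 = 0.1524

0.152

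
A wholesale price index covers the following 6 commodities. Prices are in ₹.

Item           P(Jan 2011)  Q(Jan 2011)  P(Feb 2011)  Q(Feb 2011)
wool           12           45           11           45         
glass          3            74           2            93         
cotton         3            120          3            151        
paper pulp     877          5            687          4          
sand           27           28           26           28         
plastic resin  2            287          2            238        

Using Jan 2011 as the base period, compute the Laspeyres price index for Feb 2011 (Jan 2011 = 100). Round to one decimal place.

Laspeyres price index uses base-period quantities as weights.
ΣP(Feb 2011)·Q(Jan 2011) = 11×45 + 2×74 + 3×120 + 687×5 + 26×28 + 2×287 = 495 + 148 + 360 + 3435 + 728 + 574 = 5740
ΣP(Jan 2011)·Q(Jan 2011) = 12×45 + 3×74 + 3×120 + 877×5 + 27×28 + 2×287 = 540 + 222 + 360 + 4385 + 756 + 574 = 6837
Index = 5740 / 6837 × 100 = 83.9550

84.0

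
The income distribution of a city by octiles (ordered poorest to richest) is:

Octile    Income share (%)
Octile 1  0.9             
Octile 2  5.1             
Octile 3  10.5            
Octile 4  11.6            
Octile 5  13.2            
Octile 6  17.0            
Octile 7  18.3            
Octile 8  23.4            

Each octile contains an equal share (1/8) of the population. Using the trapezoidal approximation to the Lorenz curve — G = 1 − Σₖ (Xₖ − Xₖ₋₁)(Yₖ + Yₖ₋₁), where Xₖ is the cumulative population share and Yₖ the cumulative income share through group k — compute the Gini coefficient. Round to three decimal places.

Cumulative income shares Yₖ: 0.0090, 0.0600, 0.1650, 0.2810, 0.4130, 0.5830, 0.7660, 1.0000
Σ (Xₖ−Xₖ₋₁)(Yₖ+Yₖ₋₁) = (1/8)(0.0090+0.0000) + (1/8)(0.0600+0.0090) + (1/8)(0.1650+0.0600) + (1/8)(0.2810+0.1650) + (1/8)(0.4130+0.2810) + (1/8)(0.5830+0.4130) + (1/8)(0.7660+0.5830) + (1/8)(1.0000+0.7660)
  = 0.0011 + 0.0086 + 0.0281 + 0.0557 + 0.0867 + 0.1245 + 0.1686 + 0.2208 = 0.6943
G = 1 − 0.6943 = 0.3057

0.306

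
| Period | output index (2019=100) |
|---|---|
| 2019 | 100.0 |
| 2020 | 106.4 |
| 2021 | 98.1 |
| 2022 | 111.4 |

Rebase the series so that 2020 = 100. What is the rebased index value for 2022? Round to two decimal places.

104.70

Rebased(2022) = 111.4 / 106.4 × 100 = 104.6992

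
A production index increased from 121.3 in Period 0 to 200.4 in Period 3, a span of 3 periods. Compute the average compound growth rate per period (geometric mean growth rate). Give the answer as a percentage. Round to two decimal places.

18.22%

Growth factor = (200.4/121.3)^(1/3) = (1.652102)^(1/3) = 1.182167
Growth rate = 1.182167 − 1 = 0.182167 = 18.2167%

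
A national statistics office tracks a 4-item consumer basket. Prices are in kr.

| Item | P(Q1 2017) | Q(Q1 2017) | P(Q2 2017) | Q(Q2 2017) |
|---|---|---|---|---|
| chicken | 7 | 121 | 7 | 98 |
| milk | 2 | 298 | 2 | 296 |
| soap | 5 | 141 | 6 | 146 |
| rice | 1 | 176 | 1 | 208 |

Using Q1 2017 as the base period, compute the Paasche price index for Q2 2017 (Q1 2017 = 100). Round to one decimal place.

106.6

Paasche price index uses current-period quantities as weights.
ΣP(Q2 2017)·Q(Q2 2017) = 7×98 + 2×296 + 6×146 + 1×208 = 686 + 592 + 876 + 208 = 2362
ΣP(Q1 2017)·Q(Q2 2017) = 7×98 + 2×296 + 5×146 + 1×208 = 686 + 592 + 730 + 208 = 2216
Index = 2362 / 2216 × 100 = 106.5884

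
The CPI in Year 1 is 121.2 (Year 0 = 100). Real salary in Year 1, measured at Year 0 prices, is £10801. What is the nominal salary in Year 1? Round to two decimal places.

Nominal = Real × (Index/100) = 10801 × (121.2/100)
        = 10801 × 1.212 = 13090.8120

13090.81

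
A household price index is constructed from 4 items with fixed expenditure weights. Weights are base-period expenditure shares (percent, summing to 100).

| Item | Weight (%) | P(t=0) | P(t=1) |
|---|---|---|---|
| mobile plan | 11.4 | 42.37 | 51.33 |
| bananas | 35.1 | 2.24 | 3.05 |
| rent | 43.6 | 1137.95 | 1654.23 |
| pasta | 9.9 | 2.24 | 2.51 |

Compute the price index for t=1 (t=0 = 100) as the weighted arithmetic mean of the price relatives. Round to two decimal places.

136.08

mobile plan: 11.4 × (51.33/42.37) = 11.4 × 1.211470 = 13.8108
bananas: 35.1 × (3.05/2.24) = 35.1 × 1.361607 = 47.7924
rent: 43.6 × (1654.23/1137.95) = 43.6 × 1.453693 = 63.3810
pasta: 9.9 × (2.51/2.24) = 9.9 × 1.120536 = 11.0933
Index = Σ wᵢ·(p₁ᵢ/p₀ᵢ) = 13.8108 + 47.7924 + 63.3810 + 11.0933 = 136.0775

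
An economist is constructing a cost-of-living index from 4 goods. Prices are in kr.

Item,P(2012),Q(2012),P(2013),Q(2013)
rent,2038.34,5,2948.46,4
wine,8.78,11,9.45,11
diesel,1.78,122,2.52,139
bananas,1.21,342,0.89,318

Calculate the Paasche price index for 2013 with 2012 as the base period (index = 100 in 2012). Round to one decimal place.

Paasche price index uses current-period quantities as weights.
ΣP(2013)·Q(2013) = 2948.46×4 + 9.45×11 + 2.52×139 + 0.89×318 = 11793.84 + 103.95 + 350.28 + 283.02 = 12531.09
ΣP(2012)·Q(2013) = 2038.34×4 + 8.78×11 + 1.78×139 + 1.21×318 = 8153.36 + 96.58 + 247.42 + 384.78 = 8882.14
Index = 12531.09 / 8882.14 × 100 = 141.0819

141.1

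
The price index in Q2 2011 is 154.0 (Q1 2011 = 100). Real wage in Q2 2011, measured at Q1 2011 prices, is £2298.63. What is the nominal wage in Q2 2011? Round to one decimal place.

Nominal = Real × (Index/100) = 2298.63 × (154.0/100)
        = 2298.63 × 1.540 = 3539.8902

3539.9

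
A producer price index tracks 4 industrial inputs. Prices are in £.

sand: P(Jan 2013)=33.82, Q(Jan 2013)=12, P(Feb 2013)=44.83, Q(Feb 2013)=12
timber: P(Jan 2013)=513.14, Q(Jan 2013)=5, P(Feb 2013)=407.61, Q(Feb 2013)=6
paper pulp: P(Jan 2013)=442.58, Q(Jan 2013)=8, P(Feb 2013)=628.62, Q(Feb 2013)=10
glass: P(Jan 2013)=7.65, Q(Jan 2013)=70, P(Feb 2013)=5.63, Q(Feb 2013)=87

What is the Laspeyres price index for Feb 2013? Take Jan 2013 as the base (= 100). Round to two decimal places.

Laspeyres price index uses base-period quantities as weights.
ΣP(Feb 2013)·Q(Jan 2013) = 44.83×12 + 407.61×5 + 628.62×8 + 5.63×70 = 537.96 + 2038.05 + 5028.96 + 394.1 = 7999.07
ΣP(Jan 2013)·Q(Jan 2013) = 33.82×12 + 513.14×5 + 442.58×8 + 7.65×70 = 405.84 + 2565.7 + 3540.64 + 535.5 = 7047.68
Index = 7999.07 / 7047.68 × 100 = 113.4993

113.50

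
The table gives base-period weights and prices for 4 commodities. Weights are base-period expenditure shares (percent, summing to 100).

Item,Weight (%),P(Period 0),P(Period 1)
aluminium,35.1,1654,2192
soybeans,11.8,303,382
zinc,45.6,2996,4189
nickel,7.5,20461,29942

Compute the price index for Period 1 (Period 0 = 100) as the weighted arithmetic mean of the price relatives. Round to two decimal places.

136.13

aluminium: 35.1 × (2192/1654) = 35.1 × 1.325272 = 46.5170
soybeans: 11.8 × (382/303) = 11.8 × 1.260726 = 14.8766
zinc: 45.6 × (4189/2996) = 45.6 × 1.398198 = 63.7578
nickel: 7.5 × (29942/20461) = 7.5 × 1.463369 = 10.9753
Index = Σ wᵢ·(p₁ᵢ/p₀ᵢ) = 46.5170 + 14.8766 + 63.7578 + 10.9753 = 136.1267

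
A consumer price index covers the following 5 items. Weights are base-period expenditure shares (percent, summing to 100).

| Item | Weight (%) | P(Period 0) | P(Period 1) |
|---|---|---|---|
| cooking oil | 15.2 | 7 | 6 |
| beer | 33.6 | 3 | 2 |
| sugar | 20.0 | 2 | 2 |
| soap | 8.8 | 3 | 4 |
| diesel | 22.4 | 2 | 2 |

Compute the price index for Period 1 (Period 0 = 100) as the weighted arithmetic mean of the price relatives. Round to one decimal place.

cooking oil: 15.2 × (6/7) = 15.2 × 0.857143 = 13.0286
beer: 33.6 × (2/3) = 33.6 × 0.666667 = 22.4000
sugar: 20.0 × (2/2) = 20.0 × 1.000000 = 20.0000
soap: 8.8 × (4/3) = 8.8 × 1.333333 = 11.7333
diesel: 22.4 × (2/2) = 22.4 × 1.000000 = 22.4000
Index = Σ wᵢ·(p₁ᵢ/p₀ᵢ) = 13.0286 + 22.4000 + 20.0000 + 11.7333 + 22.4000 = 89.5619

89.6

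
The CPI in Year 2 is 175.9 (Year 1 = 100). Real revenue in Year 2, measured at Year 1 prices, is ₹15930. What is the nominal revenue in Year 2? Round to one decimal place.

Nominal = Real × (Index/100) = 15930 × (175.9/100)
        = 15930 × 1.759 = 28020.8700

28020.9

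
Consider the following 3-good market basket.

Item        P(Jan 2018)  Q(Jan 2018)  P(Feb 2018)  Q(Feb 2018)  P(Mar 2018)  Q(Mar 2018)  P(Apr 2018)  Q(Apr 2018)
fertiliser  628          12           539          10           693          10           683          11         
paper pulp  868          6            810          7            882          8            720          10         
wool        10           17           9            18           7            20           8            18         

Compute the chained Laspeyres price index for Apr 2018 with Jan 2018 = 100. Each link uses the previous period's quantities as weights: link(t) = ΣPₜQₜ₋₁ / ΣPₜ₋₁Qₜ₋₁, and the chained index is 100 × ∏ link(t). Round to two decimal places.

94.60

Link Jan 2018→Feb 2018:
ΣP(Feb 2018)Q(Jan 2018) = 539×12 + 810×6 + 9×17 = 6468 + 4860 + 153 = 11481
ΣP(Jan 2018)Q(Jan 2018) = 628×12 + 868×6 + 10×17 = 7536 + 5208 + 170 = 12914
link = 11481/12914 = 0.889035
Link Feb 2018→Mar 2018:
ΣP(Mar 2018)Q(Feb 2018) = 693×10 + 882×7 + 7×18 = 6930 + 6174 + 126 = 13230
ΣP(Feb 2018)Q(Feb 2018) = 539×10 + 810×7 + 9×18 = 5390 + 5670 + 162 = 11222
link = 13230/11222 = 1.178934
Link Mar 2018→Apr 2018:
ΣP(Apr 2018)Q(Mar 2018) = 683×10 + 720×8 + 8×20 = 6830 + 5760 + 160 = 12750
ΣP(Mar 2018)Q(Mar 2018) = 693×10 + 882×8 + 7×20 = 6930 + 7056 + 140 = 14126
link = 12750/14126 = 0.902591
Chained index = 100 × 0.889035 × 1.178934 × 0.902591 = 94.6018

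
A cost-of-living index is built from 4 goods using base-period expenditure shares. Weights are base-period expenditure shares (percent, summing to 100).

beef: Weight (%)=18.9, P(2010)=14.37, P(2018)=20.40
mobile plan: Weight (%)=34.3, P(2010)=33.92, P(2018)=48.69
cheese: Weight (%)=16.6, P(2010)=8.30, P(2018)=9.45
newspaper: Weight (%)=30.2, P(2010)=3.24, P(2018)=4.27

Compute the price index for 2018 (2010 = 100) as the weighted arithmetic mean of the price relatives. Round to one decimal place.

beef: 18.9 × (20.40/14.37) = 18.9 × 1.419624 = 26.8309
mobile plan: 34.3 × (48.69/33.92) = 34.3 × 1.435436 = 49.2355
cheese: 16.6 × (9.45/8.30) = 16.6 × 1.138554 = 18.9000
newspaper: 30.2 × (4.27/3.24) = 30.2 × 1.317901 = 39.8006
Index = Σ wᵢ·(p₁ᵢ/p₀ᵢ) = 26.8309 + 49.2355 + 18.9000 + 39.8006 = 134.7670

134.8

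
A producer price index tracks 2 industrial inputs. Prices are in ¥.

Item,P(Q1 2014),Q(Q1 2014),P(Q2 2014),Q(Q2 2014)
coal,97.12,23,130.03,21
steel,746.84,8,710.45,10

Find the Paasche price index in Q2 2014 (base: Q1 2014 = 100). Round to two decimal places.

103.44

Paasche price index uses current-period quantities as weights.
ΣP(Q2 2014)·Q(Q2 2014) = 130.03×21 + 710.45×10 = 2730.63 + 7104.5 = 9835.13
ΣP(Q1 2014)·Q(Q2 2014) = 97.12×21 + 746.84×10 = 2039.52 + 7468.4 = 9507.92
Index = 9835.13 / 9507.92 × 100 = 103.4414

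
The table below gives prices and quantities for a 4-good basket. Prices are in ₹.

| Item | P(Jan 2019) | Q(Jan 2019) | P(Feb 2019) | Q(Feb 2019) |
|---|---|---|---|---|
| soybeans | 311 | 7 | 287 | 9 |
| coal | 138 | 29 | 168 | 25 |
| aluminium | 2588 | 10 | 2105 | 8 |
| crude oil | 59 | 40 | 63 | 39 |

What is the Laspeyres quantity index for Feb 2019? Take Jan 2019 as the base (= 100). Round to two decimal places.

Laspeyres quantity index uses base-period prices as weights.
ΣP(Jan 2019)·Q(Feb 2019) = 311×9 + 138×25 + 2588×8 + 59×39 = 2799 + 3450 + 20704 + 2301 = 29254
ΣP(Jan 2019)·Q(Jan 2019) = 311×7 + 138×29 + 2588×10 + 59×40 = 2177 + 4002 + 25880 + 2360 = 34419
Index = 29254 / 34419 × 100 = 84.9938

84.99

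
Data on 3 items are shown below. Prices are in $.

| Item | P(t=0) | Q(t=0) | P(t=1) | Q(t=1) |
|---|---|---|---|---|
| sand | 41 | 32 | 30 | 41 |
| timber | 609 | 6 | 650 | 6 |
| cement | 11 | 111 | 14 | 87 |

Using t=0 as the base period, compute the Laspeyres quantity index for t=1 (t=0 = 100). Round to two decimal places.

Laspeyres quantity index uses base-period prices as weights.
ΣP(t=0)·Q(t=1) = 41×41 + 609×6 + 11×87 = 1681 + 3654 + 957 = 6292
ΣP(t=0)·Q(t=0) = 41×32 + 609×6 + 11×111 = 1312 + 3654 + 1221 = 6187
Index = 6292 / 6187 × 100 = 101.6971

101.70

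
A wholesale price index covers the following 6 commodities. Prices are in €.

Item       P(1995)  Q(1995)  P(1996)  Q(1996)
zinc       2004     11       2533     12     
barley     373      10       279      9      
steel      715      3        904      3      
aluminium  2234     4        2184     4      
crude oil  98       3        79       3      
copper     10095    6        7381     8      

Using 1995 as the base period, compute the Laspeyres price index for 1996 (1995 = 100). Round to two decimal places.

Laspeyres price index uses base-period quantities as weights.
ΣP(1996)·Q(1995) = 2533×11 + 279×10 + 904×3 + 2184×4 + 79×3 + 7381×6 = 27863 + 2790 + 2712 + 8736 + 237 + 44286 = 86624
ΣP(1995)·Q(1995) = 2004×11 + 373×10 + 715×3 + 2234×4 + 98×3 + 10095×6 = 22044 + 3730 + 2145 + 8936 + 294 + 60570 = 97719
Index = 86624 / 97719 × 100 = 88.6460

88.65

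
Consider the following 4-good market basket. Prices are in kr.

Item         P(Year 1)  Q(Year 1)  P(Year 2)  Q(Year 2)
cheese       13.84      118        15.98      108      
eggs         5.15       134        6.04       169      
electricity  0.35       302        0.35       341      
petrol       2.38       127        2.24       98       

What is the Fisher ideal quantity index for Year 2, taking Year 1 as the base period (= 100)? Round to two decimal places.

99.76

Laspeyres component (base-period weights):
ΣP(Year 1)Q(Year 2) = 13.84×108 + 5.15×169 + 0.35×341 + 2.38×98 = 1494.72 + 870.35 + 119.35 + 233.24 = 2717.66
ΣP(Year 1)Q(Year 1) = 13.84×118 + 5.15×134 + 0.35×302 + 2.38×127 = 1633.12 + 690.1 + 105.7 + 302.26 = 2731.18
L = 2717.66 / 2731.18 × 100 = 99.5050
Paasche component (current-period weights):
ΣP(Year 2)Q(Year 2) = 15.98×108 + 6.04×169 + 0.35×341 + 2.24×98 = 1725.84 + 1020.76 + 119.35 + 219.52 = 3085.47
ΣP(Year 2)Q(Year 1) = 15.98×118 + 6.04×134 + 0.35×302 + 2.24×127 = 1885.64 + 809.36 + 105.7 + 284.48 = 3085.18
P = 3085.47 / 3085.18 × 100 = 100.0094
Fisher = √(L × P) = √(99.5050 × 100.0094) = 99.7569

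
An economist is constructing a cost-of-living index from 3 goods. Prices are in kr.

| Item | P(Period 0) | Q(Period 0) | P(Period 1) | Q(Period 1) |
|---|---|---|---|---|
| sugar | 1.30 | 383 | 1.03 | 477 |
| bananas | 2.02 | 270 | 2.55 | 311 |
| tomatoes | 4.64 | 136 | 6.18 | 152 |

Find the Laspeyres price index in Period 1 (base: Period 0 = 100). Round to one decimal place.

114.9

Laspeyres price index uses base-period quantities as weights.
ΣP(Period 1)·Q(Period 0) = 1.03×383 + 2.55×270 + 6.18×136 = 394.49 + 688.5 + 840.48 = 1923.47
ΣP(Period 0)·Q(Period 0) = 1.30×383 + 2.02×270 + 4.64×136 = 497.9 + 545.4 + 631.04 = 1674.34
Index = 1923.47 / 1674.34 × 100 = 114.8793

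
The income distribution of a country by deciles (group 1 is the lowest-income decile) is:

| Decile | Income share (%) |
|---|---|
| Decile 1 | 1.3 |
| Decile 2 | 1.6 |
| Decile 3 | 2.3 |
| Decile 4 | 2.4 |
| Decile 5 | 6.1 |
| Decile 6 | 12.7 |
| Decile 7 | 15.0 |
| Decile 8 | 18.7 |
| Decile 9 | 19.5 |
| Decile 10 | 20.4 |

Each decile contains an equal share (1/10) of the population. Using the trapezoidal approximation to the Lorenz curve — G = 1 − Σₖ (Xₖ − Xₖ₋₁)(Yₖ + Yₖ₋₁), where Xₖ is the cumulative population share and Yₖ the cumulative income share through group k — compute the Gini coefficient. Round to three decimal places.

0.424

Cumulative income shares Yₖ: 0.0130, 0.0290, 0.0520, 0.0760, 0.1370, 0.2640, 0.4140, 0.6010, 0.7960, 1.0000
Σ (Xₖ−Xₖ₋₁)(Yₖ+Yₖ₋₁) = (1/10)(0.0130+0.0000) + (1/10)(0.0290+0.0130) + (1/10)(0.0520+0.0290) + (1/10)(0.0760+0.0520) + (1/10)(0.1370+0.0760) + (1/10)(0.2640+0.1370) + (1/10)(0.4140+0.2640) + (1/10)(0.6010+0.4140) + (1/10)(0.7960+0.6010) + (1/10)(1.0000+0.7960)
  = 0.0013 + 0.0042 + 0.0081 + 0.0128 + 0.0213 + 0.0401 + 0.0678 + 0.1015 + 0.1397 + 0.1796 = 0.5764
G = 1 − 0.5764 = 0.4236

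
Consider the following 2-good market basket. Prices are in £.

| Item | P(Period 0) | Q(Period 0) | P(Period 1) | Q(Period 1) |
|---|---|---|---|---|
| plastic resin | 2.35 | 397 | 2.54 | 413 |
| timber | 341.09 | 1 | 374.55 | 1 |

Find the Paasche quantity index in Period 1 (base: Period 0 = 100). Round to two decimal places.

Paasche quantity index uses current-period prices as weights.
ΣP(Period 1)·Q(Period 1) = 2.54×413 + 374.55×1 = 1049.02 + 374.55 = 1423.57
ΣP(Period 1)·Q(Period 0) = 2.54×397 + 374.55×1 = 1008.38 + 374.55 = 1382.93
Index = 1423.57 / 1382.93 × 100 = 102.9387

102.94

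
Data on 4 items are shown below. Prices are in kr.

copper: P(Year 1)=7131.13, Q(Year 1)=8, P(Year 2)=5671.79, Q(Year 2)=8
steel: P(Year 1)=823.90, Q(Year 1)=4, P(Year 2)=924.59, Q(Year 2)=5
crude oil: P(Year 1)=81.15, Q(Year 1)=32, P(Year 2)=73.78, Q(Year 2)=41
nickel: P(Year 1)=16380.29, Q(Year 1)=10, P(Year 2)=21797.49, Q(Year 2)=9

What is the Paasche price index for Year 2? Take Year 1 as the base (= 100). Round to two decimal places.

117.59

Paasche price index uses current-period quantities as weights.
ΣP(Year 2)·Q(Year 2) = 5671.79×8 + 924.59×5 + 73.78×41 + 21797.49×9 = 45374.32 + 4622.95 + 3024.98 + 196177.41 = 249199.66
ΣP(Year 1)·Q(Year 2) = 7131.13×8 + 823.90×5 + 81.15×41 + 16380.29×9 = 57049.04 + 4119.5 + 3327.15 + 147422.61 = 211918.3
Index = 249199.66 / 211918.3 × 100 = 117.5923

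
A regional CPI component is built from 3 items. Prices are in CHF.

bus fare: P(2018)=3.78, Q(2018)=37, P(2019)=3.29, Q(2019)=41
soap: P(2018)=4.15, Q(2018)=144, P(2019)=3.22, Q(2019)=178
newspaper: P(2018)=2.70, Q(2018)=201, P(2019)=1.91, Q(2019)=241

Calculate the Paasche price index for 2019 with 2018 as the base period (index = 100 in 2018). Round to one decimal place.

75.7

Paasche price index uses current-period quantities as weights.
ΣP(2019)·Q(2019) = 3.29×41 + 3.22×178 + 1.91×241 = 134.89 + 573.16 + 460.31 = 1168.36
ΣP(2018)·Q(2019) = 3.78×41 + 4.15×178 + 2.70×241 = 154.98 + 738.7 + 650.7 = 1544.38
Index = 1168.36 / 1544.38 × 100 = 75.6524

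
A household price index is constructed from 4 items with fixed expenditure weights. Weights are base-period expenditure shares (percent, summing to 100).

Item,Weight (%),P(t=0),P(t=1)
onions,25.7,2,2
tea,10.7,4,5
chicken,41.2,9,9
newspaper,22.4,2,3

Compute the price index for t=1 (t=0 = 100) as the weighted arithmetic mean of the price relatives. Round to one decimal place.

113.9

onions: 25.7 × (2/2) = 25.7 × 1.000000 = 25.7000
tea: 10.7 × (5/4) = 10.7 × 1.250000 = 13.3750
chicken: 41.2 × (9/9) = 41.2 × 1.000000 = 41.2000
newspaper: 22.4 × (3/2) = 22.4 × 1.500000 = 33.6000
Index = Σ wᵢ·(p₁ᵢ/p₀ᵢ) = 25.7000 + 13.3750 + 41.2000 + 33.6000 = 113.8750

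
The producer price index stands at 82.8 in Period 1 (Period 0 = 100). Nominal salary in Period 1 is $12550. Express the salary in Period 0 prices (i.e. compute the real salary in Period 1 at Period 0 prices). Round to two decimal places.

15157.00

Real = Nominal ÷ (Index/100) = 12550 ÷ (82.8/100)
     = 12550 ÷ 0.828 = 15157.0048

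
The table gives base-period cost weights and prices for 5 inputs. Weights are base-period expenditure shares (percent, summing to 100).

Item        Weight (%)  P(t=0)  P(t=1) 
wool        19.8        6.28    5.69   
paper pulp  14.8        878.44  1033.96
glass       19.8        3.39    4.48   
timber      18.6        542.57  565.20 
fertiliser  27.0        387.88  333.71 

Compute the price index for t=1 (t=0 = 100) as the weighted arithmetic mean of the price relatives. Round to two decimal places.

104.13

wool: 19.8 × (5.69/6.28) = 19.8 × 0.906051 = 17.9398
paper pulp: 14.8 × (1033.96/878.44) = 14.8 × 1.177041 = 17.4202
glass: 19.8 × (4.48/3.39) = 19.8 × 1.321534 = 26.1664
timber: 18.6 × (565.20/542.57) = 18.6 × 1.041709 = 19.3758
fertiliser: 27.0 × (333.71/387.88) = 27.0 × 0.860343 = 23.2293
Index = Σ wᵢ·(p₁ᵢ/p₀ᵢ) = 17.9398 + 17.4202 + 26.1664 + 19.3758 + 23.2293 = 104.1314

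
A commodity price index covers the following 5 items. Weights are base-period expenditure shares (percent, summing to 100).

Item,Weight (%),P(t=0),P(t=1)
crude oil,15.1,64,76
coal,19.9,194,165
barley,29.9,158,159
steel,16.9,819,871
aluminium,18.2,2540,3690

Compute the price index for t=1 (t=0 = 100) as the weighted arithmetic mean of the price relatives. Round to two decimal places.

109.36

crude oil: 15.1 × (76/64) = 15.1 × 1.187500 = 17.9312
coal: 19.9 × (165/194) = 19.9 × 0.850515 = 16.9253
barley: 29.9 × (159/158) = 29.9 × 1.006329 = 30.0892
steel: 16.9 × (871/819) = 16.9 × 1.063492 = 17.9730
aluminium: 18.2 × (3690/2540) = 18.2 × 1.452756 = 26.4402
Index = Σ wᵢ·(p₁ᵢ/p₀ᵢ) = 17.9312 + 16.9253 + 30.0892 + 17.9730 + 26.4402 = 109.3589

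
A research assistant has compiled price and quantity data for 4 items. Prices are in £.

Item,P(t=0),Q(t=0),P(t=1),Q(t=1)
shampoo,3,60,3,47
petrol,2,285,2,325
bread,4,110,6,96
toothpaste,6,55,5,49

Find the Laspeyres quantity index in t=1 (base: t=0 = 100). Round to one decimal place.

96.6

Laspeyres quantity index uses base-period prices as weights.
ΣP(t=0)·Q(t=1) = 3×47 + 2×325 + 4×96 + 6×49 = 141 + 650 + 384 + 294 = 1469
ΣP(t=0)·Q(t=0) = 3×60 + 2×285 + 4×110 + 6×55 = 180 + 570 + 440 + 330 = 1520
Index = 1469 / 1520 × 100 = 96.6447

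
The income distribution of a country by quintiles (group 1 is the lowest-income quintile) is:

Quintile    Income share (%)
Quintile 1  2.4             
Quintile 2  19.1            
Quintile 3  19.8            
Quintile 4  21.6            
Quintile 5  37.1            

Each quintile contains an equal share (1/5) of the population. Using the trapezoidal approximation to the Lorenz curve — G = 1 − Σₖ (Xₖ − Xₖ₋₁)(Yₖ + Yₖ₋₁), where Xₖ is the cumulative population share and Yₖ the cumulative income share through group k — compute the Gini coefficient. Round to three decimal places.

0.288

Cumulative income shares Yₖ: 0.0240, 0.2150, 0.4130, 0.6290, 1.0000
Σ (Xₖ−Xₖ₋₁)(Yₖ+Yₖ₋₁) = (1/5)(0.0240+0.0000) + (1/5)(0.2150+0.0240) + (1/5)(0.4130+0.2150) + (1/5)(0.6290+0.4130) + (1/5)(1.0000+0.6290)
  = 0.0048 + 0.0478 + 0.1256 + 0.2084 + 0.3258 = 0.7124
G = 1 − 0.7124 = 0.2876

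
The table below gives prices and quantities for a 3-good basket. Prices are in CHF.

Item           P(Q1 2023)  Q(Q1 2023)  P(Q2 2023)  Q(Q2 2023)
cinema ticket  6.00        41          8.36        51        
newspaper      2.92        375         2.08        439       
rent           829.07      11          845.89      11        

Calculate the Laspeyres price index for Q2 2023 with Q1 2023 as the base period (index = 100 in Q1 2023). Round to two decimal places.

Laspeyres price index uses base-period quantities as weights.
ΣP(Q2 2023)·Q(Q1 2023) = 8.36×41 + 2.08×375 + 845.89×11 = 342.76 + 780 + 9304.79 = 10427.55
ΣP(Q1 2023)·Q(Q1 2023) = 6.00×41 + 2.92×375 + 829.07×11 = 246 + 1095 + 9119.77 = 10460.77
Index = 10427.55 / 10460.77 × 100 = 99.6824

99.68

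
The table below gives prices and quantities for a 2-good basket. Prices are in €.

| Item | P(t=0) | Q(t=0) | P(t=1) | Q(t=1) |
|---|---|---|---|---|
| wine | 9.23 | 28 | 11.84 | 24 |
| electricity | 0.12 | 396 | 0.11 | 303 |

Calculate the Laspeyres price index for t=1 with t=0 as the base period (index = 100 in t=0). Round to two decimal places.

122.59

Laspeyres price index uses base-period quantities as weights.
ΣP(t=1)·Q(t=0) = 11.84×28 + 0.11×396 = 331.52 + 43.56 = 375.08
ΣP(t=0)·Q(t=0) = 9.23×28 + 0.12×396 = 258.44 + 47.52 = 305.96
Index = 375.08 / 305.96 × 100 = 122.5912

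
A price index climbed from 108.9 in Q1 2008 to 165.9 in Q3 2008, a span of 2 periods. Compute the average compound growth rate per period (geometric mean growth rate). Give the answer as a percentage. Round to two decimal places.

23.43%

Growth factor = (165.9/108.9)^(1/2) = (1.523416)^(1/2) = 1.234267
Growth rate = 1.234267 − 1 = 0.234267 = 23.4267%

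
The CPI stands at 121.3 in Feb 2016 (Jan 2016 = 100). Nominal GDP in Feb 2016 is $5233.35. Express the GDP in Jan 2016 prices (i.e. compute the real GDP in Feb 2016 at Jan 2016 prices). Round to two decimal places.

4314.39

Real = Nominal ÷ (Index/100) = 5233.35 ÷ (121.3/100)
     = 5233.35 ÷ 1.213 = 4314.3858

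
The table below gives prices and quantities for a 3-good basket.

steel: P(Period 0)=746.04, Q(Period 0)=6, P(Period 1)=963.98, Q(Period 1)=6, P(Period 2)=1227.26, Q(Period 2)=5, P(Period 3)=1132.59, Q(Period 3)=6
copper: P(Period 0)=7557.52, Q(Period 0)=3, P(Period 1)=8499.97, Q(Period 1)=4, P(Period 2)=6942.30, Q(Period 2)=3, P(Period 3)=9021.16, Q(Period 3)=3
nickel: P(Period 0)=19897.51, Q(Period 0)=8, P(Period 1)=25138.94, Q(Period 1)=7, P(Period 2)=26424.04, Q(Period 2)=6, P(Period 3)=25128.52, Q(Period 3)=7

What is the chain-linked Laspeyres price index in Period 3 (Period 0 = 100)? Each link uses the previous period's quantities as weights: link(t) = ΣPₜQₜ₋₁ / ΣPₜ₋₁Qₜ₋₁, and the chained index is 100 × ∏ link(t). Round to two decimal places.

Link Period 0→Period 1:
ΣP(Period 1)Q(Period 0) = 963.98×6 + 8499.97×3 + 25138.94×8 = 5783.88 + 25499.91 + 201111.52 = 232395.31
ΣP(Period 0)Q(Period 0) = 746.04×6 + 7557.52×3 + 19897.51×8 = 4476.24 + 22672.56 + 159180.08 = 186328.88
link = 232395.31/186328.88 = 1.247232
Link Period 1→Period 2:
ΣP(Period 2)Q(Period 1) = 1227.26×6 + 6942.30×4 + 26424.04×7 = 7363.56 + 27769.2 + 184968.28 = 220101.04
ΣP(Period 1)Q(Period 1) = 963.98×6 + 8499.97×4 + 25138.94×7 = 5783.88 + 33999.88 + 175972.58 = 215756.34
link = 220101.04/215756.34 = 1.020137
Link Period 2→Period 3:
ΣP(Period 3)Q(Period 2) = 1132.59×5 + 9021.16×3 + 25128.52×6 = 5662.95 + 27063.48 + 150771.12 = 183497.55
ΣP(Period 2)Q(Period 2) = 1227.26×5 + 6942.30×3 + 26424.04×6 = 6136.3 + 20826.9 + 158544.24 = 185507.44
link = 183497.55/185507.44 = 0.989165
Chained index = 100 × 1.247232 × 1.020137 × 0.989165 = 125.8562

125.86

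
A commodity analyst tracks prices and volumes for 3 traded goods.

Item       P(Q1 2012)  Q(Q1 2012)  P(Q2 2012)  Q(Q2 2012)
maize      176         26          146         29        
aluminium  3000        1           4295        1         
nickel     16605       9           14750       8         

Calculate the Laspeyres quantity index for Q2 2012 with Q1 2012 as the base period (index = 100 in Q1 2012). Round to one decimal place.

89.8

Laspeyres quantity index uses base-period prices as weights.
ΣP(Q1 2012)·Q(Q2 2012) = 176×29 + 3000×1 + 16605×8 = 5104 + 3000 + 132840 = 140944
ΣP(Q1 2012)·Q(Q1 2012) = 176×26 + 3000×1 + 16605×9 = 4576 + 3000 + 149445 = 157021
Index = 140944 / 157021 × 100 = 89.7612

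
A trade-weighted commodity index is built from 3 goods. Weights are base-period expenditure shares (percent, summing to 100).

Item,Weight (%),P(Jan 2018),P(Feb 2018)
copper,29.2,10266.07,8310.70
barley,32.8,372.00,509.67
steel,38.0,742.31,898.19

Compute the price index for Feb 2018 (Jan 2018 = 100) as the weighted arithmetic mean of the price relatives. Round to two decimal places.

114.56

copper: 29.2 × (8310.70/10266.07) = 29.2 × 0.809531 = 23.6383
barley: 32.8 × (509.67/372.00) = 32.8 × 1.370081 = 44.9386
steel: 38.0 × (898.19/742.31) = 38.0 × 1.209993 = 45.9797
Index = Σ wᵢ·(p₁ᵢ/p₀ᵢ) = 23.6383 + 44.9386 + 45.9797 = 114.5567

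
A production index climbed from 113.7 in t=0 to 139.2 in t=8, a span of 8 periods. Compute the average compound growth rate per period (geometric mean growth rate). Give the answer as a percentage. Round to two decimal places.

2.56%

Growth factor = (139.2/113.7)^(1/8) = (1.224274)^(1/8) = 1.025616
Growth rate = 1.025616 − 1 = 0.025616 = 2.5616%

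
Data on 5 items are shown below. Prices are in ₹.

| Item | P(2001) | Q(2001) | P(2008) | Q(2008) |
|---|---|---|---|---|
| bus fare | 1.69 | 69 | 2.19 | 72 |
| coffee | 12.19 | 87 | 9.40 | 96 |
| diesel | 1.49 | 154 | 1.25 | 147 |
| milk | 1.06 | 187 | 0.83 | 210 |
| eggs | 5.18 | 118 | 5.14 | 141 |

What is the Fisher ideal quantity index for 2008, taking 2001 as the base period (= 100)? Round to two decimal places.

Laspeyres component (base-period weights):
ΣP(2001)Q(2008) = 1.69×72 + 12.19×96 + 1.49×147 + 1.06×210 + 5.18×141 = 121.68 + 1170.24 + 219.03 + 222.6 + 730.38 = 2463.93
ΣP(2001)Q(2001) = 1.69×69 + 12.19×87 + 1.49×154 + 1.06×187 + 5.18×118 = 116.61 + 1060.53 + 229.46 + 198.22 + 611.24 = 2216.06
L = 2463.93 / 2216.06 × 100 = 111.1852
Paasche component (current-period weights):
ΣP(2008)Q(2008) = 2.19×72 + 9.40×96 + 1.25×147 + 0.83×210 + 5.14×141 = 157.68 + 902.4 + 183.75 + 174.3 + 724.74 = 2142.87
ΣP(2008)Q(2001) = 2.19×69 + 9.40×87 + 1.25×154 + 0.83×187 + 5.14×118 = 151.11 + 817.8 + 192.5 + 155.21 + 606.52 = 1923.14
P = 2142.87 / 1923.14 × 100 = 111.4256
Fisher = √(L × P) = √(111.1852 × 111.4256) = 111.3053

111.31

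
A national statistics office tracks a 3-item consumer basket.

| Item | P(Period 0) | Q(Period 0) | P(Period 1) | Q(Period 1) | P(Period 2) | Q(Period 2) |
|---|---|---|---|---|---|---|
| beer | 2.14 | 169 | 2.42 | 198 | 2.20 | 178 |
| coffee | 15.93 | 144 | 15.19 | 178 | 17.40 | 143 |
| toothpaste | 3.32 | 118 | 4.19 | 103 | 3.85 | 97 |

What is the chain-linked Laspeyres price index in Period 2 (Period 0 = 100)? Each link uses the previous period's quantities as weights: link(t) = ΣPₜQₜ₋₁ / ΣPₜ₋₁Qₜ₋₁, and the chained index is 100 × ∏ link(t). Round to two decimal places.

110.26

Link Period 0→Period 1:
ΣP(Period 1)Q(Period 0) = 2.42×169 + 15.19×144 + 4.19×118 = 408.98 + 2187.36 + 494.42 = 3090.76
ΣP(Period 0)Q(Period 0) = 2.14×169 + 15.93×144 + 3.32×118 = 361.66 + 2293.92 + 391.76 = 3047.34
link = 3090.76/3047.34 = 1.014248
Link Period 1→Period 2:
ΣP(Period 2)Q(Period 1) = 2.20×198 + 17.40×178 + 3.85×103 = 435.6 + 3097.2 + 396.55 = 3929.35
ΣP(Period 1)Q(Period 1) = 2.42×198 + 15.19×178 + 4.19×103 = 479.16 + 2703.82 + 431.57 = 3614.55
link = 3929.35/3614.55 = 1.087092
Chained index = 100 × 1.014248 × 1.087092 = 110.2582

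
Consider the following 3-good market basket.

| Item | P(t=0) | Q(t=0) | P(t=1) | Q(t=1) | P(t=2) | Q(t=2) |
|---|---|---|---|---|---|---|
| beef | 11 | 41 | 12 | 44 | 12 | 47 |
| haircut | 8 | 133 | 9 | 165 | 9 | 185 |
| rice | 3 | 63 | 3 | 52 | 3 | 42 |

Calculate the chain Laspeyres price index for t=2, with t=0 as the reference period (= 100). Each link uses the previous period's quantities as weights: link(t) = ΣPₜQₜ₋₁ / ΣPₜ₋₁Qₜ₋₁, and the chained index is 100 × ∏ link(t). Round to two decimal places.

Link t=0→t=1:
ΣP(t=1)Q(t=0) = 12×41 + 9×133 + 3×63 = 492 + 1197 + 189 = 1878
ΣP(t=0)Q(t=0) = 11×41 + 8×133 + 3×63 = 451 + 1064 + 189 = 1704
link = 1878/1704 = 1.102113
Link t=1→t=2:
ΣP(t=2)Q(t=1) = 12×44 + 9×165 + 3×52 = 528 + 1485 + 156 = 2169
ΣP(t=1)Q(t=1) = 12×44 + 9×165 + 3×52 = 528 + 1485 + 156 = 2169
link = 2169/2169 = 1.000000
Chained index = 100 × 1.102113 × 1.000000 = 110.2113

110.21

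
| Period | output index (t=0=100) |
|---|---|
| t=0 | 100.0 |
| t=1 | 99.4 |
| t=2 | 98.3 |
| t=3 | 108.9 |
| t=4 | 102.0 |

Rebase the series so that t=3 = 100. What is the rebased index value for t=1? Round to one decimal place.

91.3

Rebased(t=1) = 99.4 / 108.9 × 100 = 91.2764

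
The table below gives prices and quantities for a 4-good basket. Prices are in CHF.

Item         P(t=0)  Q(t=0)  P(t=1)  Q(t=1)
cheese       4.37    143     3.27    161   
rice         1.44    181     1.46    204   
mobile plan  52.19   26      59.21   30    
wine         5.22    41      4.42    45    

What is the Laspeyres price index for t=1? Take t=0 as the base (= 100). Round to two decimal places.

Laspeyres price index uses base-period quantities as weights.
ΣP(t=1)·Q(t=0) = 3.27×143 + 1.46×181 + 59.21×26 + 4.42×41 = 467.61 + 264.26 + 1539.46 + 181.22 = 2452.55
ΣP(t=0)·Q(t=0) = 4.37×143 + 1.44×181 + 52.19×26 + 5.22×41 = 624.91 + 260.64 + 1356.94 + 214.02 = 2456.51
Index = 2452.55 / 2456.51 × 100 = 99.8388

99.84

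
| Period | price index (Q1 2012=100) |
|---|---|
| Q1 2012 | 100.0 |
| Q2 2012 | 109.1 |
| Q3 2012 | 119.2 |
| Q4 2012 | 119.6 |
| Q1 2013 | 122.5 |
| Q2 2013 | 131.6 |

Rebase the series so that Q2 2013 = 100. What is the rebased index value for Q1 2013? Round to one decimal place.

Rebased(Q1 2013) = 122.5 / 131.6 × 100 = 93.0851

93.1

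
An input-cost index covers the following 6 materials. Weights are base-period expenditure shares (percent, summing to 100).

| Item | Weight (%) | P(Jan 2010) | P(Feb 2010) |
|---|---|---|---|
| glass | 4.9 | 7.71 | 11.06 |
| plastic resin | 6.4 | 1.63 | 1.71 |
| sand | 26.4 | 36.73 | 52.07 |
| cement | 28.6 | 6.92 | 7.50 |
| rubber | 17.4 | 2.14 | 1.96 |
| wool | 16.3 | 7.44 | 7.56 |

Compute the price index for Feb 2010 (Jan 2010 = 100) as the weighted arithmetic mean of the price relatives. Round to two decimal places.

glass: 4.9 × (11.06/7.71) = 4.9 × 1.434501 = 7.0291
plastic resin: 6.4 × (1.71/1.63) = 6.4 × 1.049080 = 6.7141
sand: 26.4 × (52.07/36.73) = 26.4 × 1.417642 = 37.4258
cement: 28.6 × (7.50/6.92) = 28.6 × 1.083815 = 30.9971
rubber: 17.4 × (1.96/2.14) = 17.4 × 0.915888 = 15.9364
wool: 16.3 × (7.56/7.44) = 16.3 × 1.016129 = 16.5629
Index = Σ wᵢ·(p₁ᵢ/p₀ᵢ) = 7.0291 + 6.7141 + 37.4258 + 30.9971 + 15.9364 + 16.5629 = 114.6654

114.67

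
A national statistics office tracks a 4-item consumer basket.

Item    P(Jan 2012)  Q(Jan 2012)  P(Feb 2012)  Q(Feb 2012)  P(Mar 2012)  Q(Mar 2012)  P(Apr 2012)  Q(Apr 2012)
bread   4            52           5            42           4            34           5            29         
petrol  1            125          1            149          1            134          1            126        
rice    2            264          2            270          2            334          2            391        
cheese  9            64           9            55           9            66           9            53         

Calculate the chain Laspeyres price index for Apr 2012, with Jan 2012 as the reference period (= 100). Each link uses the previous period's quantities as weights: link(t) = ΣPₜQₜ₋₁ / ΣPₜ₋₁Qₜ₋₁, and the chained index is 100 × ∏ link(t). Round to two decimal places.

102.73

Link Jan 2012→Feb 2012:
ΣP(Feb 2012)Q(Jan 2012) = 5×52 + 1×125 + 2×264 + 9×64 = 260 + 125 + 528 + 576 = 1489
ΣP(Jan 2012)Q(Jan 2012) = 4×52 + 1×125 + 2×264 + 9×64 = 208 + 125 + 528 + 576 = 1437
link = 1489/1437 = 1.036186
Link Feb 2012→Mar 2012:
ΣP(Mar 2012)Q(Feb 2012) = 4×42 + 1×149 + 2×270 + 9×55 = 168 + 149 + 540 + 495 = 1352
ΣP(Feb 2012)Q(Feb 2012) = 5×42 + 1×149 + 2×270 + 9×55 = 210 + 149 + 540 + 495 = 1394
link = 1352/1394 = 0.969871
Link Mar 2012→Apr 2012:
ΣP(Apr 2012)Q(Mar 2012) = 5×34 + 1×134 + 2×334 + 9×66 = 170 + 134 + 668 + 594 = 1566
ΣP(Mar 2012)Q(Mar 2012) = 4×34 + 1×134 + 2×334 + 9×66 = 136 + 134 + 668 + 594 = 1532
link = 1566/1532 = 1.022193
Chained index = 100 × 1.036186 × 0.969871 × 1.022193 = 102.7271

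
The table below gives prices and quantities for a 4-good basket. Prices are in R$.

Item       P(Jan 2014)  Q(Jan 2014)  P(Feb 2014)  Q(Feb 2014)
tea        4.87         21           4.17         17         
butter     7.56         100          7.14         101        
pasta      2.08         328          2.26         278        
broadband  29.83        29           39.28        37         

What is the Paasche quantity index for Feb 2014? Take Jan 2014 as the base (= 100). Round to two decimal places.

Paasche quantity index uses current-period prices as weights.
ΣP(Feb 2014)·Q(Feb 2014) = 4.17×17 + 7.14×101 + 2.26×278 + 39.28×37 = 70.89 + 721.14 + 628.28 + 1453.36 = 2873.67
ΣP(Feb 2014)·Q(Jan 2014) = 4.17×21 + 7.14×100 + 2.26×328 + 39.28×29 = 87.57 + 714 + 741.28 + 1139.12 = 2681.97
Index = 2873.67 / 2681.97 × 100 = 107.1477

107.15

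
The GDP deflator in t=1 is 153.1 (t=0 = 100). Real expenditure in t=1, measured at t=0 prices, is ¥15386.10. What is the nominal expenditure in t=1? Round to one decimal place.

Nominal = Real × (Index/100) = 15386.10 × (153.1/100)
        = 15386.10 × 1.531 = 23556.1191

23556.1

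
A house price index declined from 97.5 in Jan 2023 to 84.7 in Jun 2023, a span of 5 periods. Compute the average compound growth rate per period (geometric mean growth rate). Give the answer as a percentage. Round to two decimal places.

-2.78%

Growth factor = (84.7/97.5)^(1/5) = (0.868718)^(1/5) = 0.972245
Growth rate = 0.972245 − 1 = -0.027755 = -2.7755%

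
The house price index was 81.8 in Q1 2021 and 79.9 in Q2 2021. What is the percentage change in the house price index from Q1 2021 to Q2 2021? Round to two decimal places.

-2.32%

Change = (79.9 − 81.8) / 81.8 × 100
       = -1.9 / 81.8 × 100 = -2.3227%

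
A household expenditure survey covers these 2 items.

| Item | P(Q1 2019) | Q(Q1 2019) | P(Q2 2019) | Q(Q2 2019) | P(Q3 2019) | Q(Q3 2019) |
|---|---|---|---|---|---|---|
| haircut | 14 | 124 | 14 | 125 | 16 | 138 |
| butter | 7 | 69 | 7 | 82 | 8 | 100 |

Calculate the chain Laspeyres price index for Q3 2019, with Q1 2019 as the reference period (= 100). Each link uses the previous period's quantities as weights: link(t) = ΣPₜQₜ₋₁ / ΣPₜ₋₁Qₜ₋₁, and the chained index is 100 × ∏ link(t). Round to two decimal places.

Link Q1 2019→Q2 2019:
ΣP(Q2 2019)Q(Q1 2019) = 14×124 + 7×69 = 1736 + 483 = 2219
ΣP(Q1 2019)Q(Q1 2019) = 14×124 + 7×69 = 1736 + 483 = 2219
link = 2219/2219 = 1.000000
Link Q2 2019→Q3 2019:
ΣP(Q3 2019)Q(Q2 2019) = 16×125 + 8×82 = 2000 + 656 = 2656
ΣP(Q2 2019)Q(Q2 2019) = 14×125 + 7×82 = 1750 + 574 = 2324
link = 2656/2324 = 1.142857
Chained index = 100 × 1.000000 × 1.142857 = 114.2857

114.29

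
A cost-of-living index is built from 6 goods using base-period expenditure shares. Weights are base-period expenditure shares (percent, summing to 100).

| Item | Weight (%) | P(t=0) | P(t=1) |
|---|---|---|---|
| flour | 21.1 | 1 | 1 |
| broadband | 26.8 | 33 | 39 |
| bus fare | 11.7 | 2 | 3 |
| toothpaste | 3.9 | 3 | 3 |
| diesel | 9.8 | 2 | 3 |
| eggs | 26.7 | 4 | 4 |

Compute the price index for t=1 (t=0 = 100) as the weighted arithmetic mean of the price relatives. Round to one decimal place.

flour: 21.1 × (1/1) = 21.1 × 1.000000 = 21.1000
broadband: 26.8 × (39/33) = 26.8 × 1.181818 = 31.6727
bus fare: 11.7 × (3/2) = 11.7 × 1.500000 = 17.5500
toothpaste: 3.9 × (3/3) = 3.9 × 1.000000 = 3.9000
diesel: 9.8 × (3/2) = 9.8 × 1.500000 = 14.7000
eggs: 26.7 × (4/4) = 26.7 × 1.000000 = 26.7000
Index = Σ wᵢ·(p₁ᵢ/p₀ᵢ) = 21.1000 + 31.6727 + 17.5500 + 3.9000 + 14.7000 + 26.7000 = 115.6227

115.6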